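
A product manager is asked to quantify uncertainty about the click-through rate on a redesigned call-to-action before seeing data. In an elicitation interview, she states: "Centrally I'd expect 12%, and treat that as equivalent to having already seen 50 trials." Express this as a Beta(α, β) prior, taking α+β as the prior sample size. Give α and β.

Under the effective-sample-size interpretation, Beta(α, β) has prior mean α/(α+β) and prior sample size α+β.
So α+β = 50 and α/(α+β) = 0.12, giving α = 0.12·50 = 6 and β = 50 − 6 = 44.

α = 6, β = 44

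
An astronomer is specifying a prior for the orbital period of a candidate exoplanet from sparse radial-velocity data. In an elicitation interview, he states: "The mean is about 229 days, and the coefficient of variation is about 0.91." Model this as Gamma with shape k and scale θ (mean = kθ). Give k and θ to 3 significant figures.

k ≈ 1.21, θ ≈ 190

For Gamma(k, scale θ): mean = kθ, variance = kθ², so CV = 1/√k.
CV = 0.91, hence k = 1/CV² = 1.21.
Then θ = mean/k = 229/1.21 = 190.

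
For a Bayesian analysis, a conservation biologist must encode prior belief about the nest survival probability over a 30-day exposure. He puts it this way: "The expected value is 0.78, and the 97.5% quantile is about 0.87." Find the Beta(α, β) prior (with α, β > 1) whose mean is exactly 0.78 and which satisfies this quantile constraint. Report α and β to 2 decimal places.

α ≈ 52.27, β ≈ 14.74

With mean 0.78 fixed, write α = 0.78s, β = 0.22s where s = α+β.
Need P(θ < 0.87) = 0.975 under Beta(0.78s, 0.22s). Normal approximation: (q−m)/√(m(1−m)/s) ≈ z_{0.975} = 1.96, so s ≈ 0.78·0.22·(1.96)²/(0.87−0.78)² = 81.4.
At s = 81.4: P(θ<0.87) ≈ 0.985. Adjusting to match 0.975 gives s ≈ 67.01.
So α = 0.78·67.01 ≈ 52.27, β = 0.22·67.01 ≈ 14.74.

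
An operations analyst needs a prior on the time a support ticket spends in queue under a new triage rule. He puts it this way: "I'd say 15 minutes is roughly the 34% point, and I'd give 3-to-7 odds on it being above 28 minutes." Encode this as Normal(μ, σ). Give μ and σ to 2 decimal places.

μ = 20.72, σ = 13.88

For Normal(μ,σ), the p-quantile is μ + z_p·σ. Here z_{0.34} = -0.4125, z_{0.7} = 0.5244.
So 15 = μ − 0.4125σ and 28 = μ + 0.5244σ.
Subtracting: σ = (28 − 15)/(0.5244 − (-0.4125)) = 13.88.
Then μ = 15 − (-0.4125)·13.88 = 20.72.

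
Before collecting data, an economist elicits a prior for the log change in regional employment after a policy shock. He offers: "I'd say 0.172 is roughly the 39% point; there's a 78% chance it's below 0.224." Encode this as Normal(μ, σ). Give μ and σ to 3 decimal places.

μ = 0.186, σ = 0.049

The p-quantile of Normal(μ,σ) is μ + z_p·σ, with z_{0.39} = -0.2793 and z_{0.78} = 0.7722.
Eliminate σ: μ = (z₂·x₁ − z₁·x₂)/(z₂ − z₁) = (0.7722·0.172 − (-0.2793)·0.224)/1.052 = 0.186.
Then σ = (x₂ − x₁)/(z₂ − z₁) = (0.224 − 0.172)/1.052 = 0.049.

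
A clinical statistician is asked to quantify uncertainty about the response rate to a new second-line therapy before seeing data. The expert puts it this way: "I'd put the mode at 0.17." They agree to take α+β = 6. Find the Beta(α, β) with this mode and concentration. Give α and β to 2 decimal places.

For α,β > 1 the Beta mode is (α−1)/(α+β−2). With α+β = 6, the mode is (α−1)/4.
Set (α−1)/4 = 0.17 → α = 1 + 0.17·4 = 1.68.
β = 6 − α = 4.32.

α = 1.68, β = 4.32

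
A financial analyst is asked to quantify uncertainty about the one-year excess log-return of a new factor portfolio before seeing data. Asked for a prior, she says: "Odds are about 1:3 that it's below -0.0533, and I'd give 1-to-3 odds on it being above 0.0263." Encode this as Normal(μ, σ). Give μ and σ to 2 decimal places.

For Normal(μ,σ), the p-quantile is μ + z_p·σ. Here z_{0.25} = -0.6745, z_{0.75} = 0.6745.
So -0.0533 = μ − 0.6745σ and 0.0263 = μ + 0.6745σ.
Subtracting: σ = (0.0263 − -0.0533)/(0.6745 − (-0.6745)) = 0.06.
Then μ = -0.0533 − (-0.6745)·0.06 = -0.01.

μ = -0.01, σ = 0.06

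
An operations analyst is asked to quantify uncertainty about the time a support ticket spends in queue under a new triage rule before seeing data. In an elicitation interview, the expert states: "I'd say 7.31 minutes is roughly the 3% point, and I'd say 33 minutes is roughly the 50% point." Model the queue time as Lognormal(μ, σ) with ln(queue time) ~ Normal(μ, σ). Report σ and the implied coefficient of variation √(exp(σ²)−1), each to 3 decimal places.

If T ~ Lognormal(μ,σ) then ln T ~ Normal(μ,σ), so the p-quantile of ln T is μ + z_p·σ.
ln(7.31) = 1.989 and ln(33) = 3.497; z_{0.03} = -1.881, z_{0.5} = 0.
σ = (3.497 − 1.989)/(0 − (-1.881)) = 0.801.
μ = 1.989 − (-1.881)·0.801 = 3.497.
CV = √(exp(σ²)−1) = √(exp(0.6422)−1) = 0.949.

σ ≈ 0.801, CV ≈ 0.949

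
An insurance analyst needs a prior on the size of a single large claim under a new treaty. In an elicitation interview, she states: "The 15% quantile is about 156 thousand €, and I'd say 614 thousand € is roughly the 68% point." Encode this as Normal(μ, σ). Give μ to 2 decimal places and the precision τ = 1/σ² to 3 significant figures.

μ = 471.59, τ = 1.08e-05

The p-quantile of Normal(μ,σ) is μ + z_p·σ, with z_{0.15} = -1.036 and z_{0.68} = 0.4677.
Eliminate σ: μ = (z₂·x₁ − z₁·x₂)/(z₂ − z₁) = (0.4677·156 − (-1.036)·614)/1.504 = 471.59.
Then σ = (x₂ − x₁)/(z₂ − z₁) = (614 − 156)/1.504 = 304.49.
Precision τ = 1/σ² = 1/304.5² = 1.08e-05.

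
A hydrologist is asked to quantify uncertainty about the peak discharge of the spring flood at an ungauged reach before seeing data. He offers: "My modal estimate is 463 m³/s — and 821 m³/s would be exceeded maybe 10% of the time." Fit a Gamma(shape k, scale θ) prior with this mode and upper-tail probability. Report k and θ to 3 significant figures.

Gamma(k,θ) with k>1 has mode (k−1)θ, so θ = 463/(k−1).
Need P(X < 821) = 0.9 with θ tied to k this way. Start at k = 2, θ = 463: P(X<821) ≈ 0.529.
Too low — raise k to concentrate. Iterating converges to k ≈ 6.8.
Then θ = 463/(6.8−1) ≈ 79.9.

k ≈ 6.8, θ ≈ 79.9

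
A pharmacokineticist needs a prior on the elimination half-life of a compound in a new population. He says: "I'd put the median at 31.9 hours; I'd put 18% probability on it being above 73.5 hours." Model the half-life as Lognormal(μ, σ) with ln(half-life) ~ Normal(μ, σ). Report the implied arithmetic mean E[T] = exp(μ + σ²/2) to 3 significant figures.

E[T] ≈ 48.3 hours

If T ~ Lognormal(μ,σ) then ln T ~ Normal(μ,σ), so the p-quantile of ln T is μ + z_p·σ.
ln(31.9) = 3.463 and ln(73.5) = 4.297; z_{0.5} = 0, z_{0.82} = 0.9154.
σ = (4.297 − 3.463)/(0.9154 − (0)) = 0.912.
μ = 3.463 − (0)·0.912 = 3.463.
E[T] = exp(μ + σ²/2) = exp(3.463 + 0.4157) = 48.3 hours.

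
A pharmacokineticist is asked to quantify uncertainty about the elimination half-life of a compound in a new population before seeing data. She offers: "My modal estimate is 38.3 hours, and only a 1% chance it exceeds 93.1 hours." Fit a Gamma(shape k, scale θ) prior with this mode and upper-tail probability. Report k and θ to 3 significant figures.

k ≈ 6.99, θ ≈ 6.4

Gamma(k,θ) with k>1 has mode (k−1)θ, so θ = 38.3/(k−1).
Need P(X < 93.1) = 0.99 with θ tied to k this way. Start at k = 2, θ = 38.3: P(X<93.1) ≈ 0.698.
Too low — raise k to concentrate. Iterating converges to k ≈ 6.99.
Then θ = 38.3/(6.99−1) ≈ 6.4.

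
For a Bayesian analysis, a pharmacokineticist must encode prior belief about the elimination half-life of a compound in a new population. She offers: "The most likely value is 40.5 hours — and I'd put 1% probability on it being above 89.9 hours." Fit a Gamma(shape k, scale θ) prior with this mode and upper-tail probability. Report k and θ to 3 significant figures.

Gamma(k,θ) with k>1 has mode (k−1)θ, so θ = 40.5/(k−1).
Need P(X < 89.9) = 0.99 with θ tied to k this way. Start at k = 2, θ = 40.5: P(X<89.9) ≈ 0.650.
Too low — raise k to concentrate. Iterating converges to k ≈ 8.57.
Then θ = 40.5/(8.57−1) ≈ 5.35.

k ≈ 8.57, θ ≈ 5.35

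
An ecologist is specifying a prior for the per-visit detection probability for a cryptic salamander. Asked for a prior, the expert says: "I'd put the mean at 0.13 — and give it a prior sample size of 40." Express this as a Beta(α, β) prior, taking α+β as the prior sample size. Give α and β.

Under the effective-sample-size interpretation, Beta(α, β) has prior mean α/(α+β) and prior sample size α+β.
So α+β = 40 and α/(α+β) = 0.13, giving α = 0.13·40 = 5.2 and β = 40 − 5.2 = 34.8.

α = 5.2, β = 34.8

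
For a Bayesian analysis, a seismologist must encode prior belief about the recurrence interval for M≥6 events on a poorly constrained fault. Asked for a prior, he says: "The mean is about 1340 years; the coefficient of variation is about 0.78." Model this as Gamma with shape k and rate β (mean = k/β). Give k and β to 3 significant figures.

For Gamma(k, rate β): mean = k/β, variance = k/β², so CV = 1/√k.
CV = 0.78, hence k = 1/CV² = 1.64.
Then β = k/mean = 1.64/1340 = 0.00123.

k ≈ 1.64, β ≈ 0.00123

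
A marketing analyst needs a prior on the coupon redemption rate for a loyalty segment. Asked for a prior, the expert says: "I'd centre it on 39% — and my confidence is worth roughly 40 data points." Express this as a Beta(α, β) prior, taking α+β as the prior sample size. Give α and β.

Under the effective-sample-size interpretation, Beta(α, β) has prior mean α/(α+β) and prior sample size α+β.
So α+β = 40 and α/(α+β) = 0.39, giving α = 0.39·40 = 15.6 and β = 40 − 15.6 = 24.4.

α = 15.6, β = 24.4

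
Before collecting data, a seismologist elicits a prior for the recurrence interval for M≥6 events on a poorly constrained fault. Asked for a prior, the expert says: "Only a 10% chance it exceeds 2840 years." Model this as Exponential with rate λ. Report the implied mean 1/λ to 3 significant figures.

mean ≈ 1230 years

P(T > 2840.0) = e^(−λ·2840.0) = 0.1, so λ = −ln(0.1)/2840.0 = 0.000811.
Mean = 1/λ = 1230 years.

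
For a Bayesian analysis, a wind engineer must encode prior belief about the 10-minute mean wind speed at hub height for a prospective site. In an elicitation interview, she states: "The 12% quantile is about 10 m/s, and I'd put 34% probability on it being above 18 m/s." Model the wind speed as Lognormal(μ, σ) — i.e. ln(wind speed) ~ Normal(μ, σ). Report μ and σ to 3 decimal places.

If T ~ Lognormal(μ,σ) then ln T ~ Normal(μ,σ), so the p-quantile of ln T is μ + z_p·σ.
ln(10) = 2.303 and ln(18) = 2.89; z_{0.12} = -1.175, z_{0.66} = 0.4125.
σ = (2.89 − 2.303)/(0.4125 − (-1.175)) = 0.370.
μ = 2.303 − (-1.175)·0.370 = 2.738.

μ ≈ 2.738, σ ≈ 0.370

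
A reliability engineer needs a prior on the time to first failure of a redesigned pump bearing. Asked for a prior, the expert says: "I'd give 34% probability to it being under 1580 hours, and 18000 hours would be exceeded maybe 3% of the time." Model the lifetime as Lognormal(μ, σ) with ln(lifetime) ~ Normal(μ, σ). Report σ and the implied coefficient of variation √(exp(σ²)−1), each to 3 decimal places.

σ ≈ 1.061, CV ≈ 1.443

If T ~ Lognormal(μ,σ) then ln T ~ Normal(μ,σ), so the p-quantile of ln T is μ + z_p·σ.
ln(1580) = 7.365 and ln(18000) = 9.798; z_{0.34} = -0.4125, z_{0.97} = 1.881.
σ = (9.798 − 7.365)/(1.881 − (-0.4125)) = 1.061.
μ = 7.365 − (-0.4125)·1.061 = 7.803.
CV = √(exp(σ²)−1) = √(exp(1.1255)−1) = 1.443.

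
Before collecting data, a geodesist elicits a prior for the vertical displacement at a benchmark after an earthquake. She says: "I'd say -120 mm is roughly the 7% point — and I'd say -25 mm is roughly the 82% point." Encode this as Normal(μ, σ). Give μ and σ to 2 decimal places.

For Normal(μ,σ), the p-quantile is μ + z_p·σ. Here z_{0.07} = -1.476, z_{0.82} = 0.9154.
So -120 = μ − 1.476σ and -25 = μ + 0.9154σ.
Subtracting: σ = (-25 − -120)/(0.9154 − (-1.476)) = 39.73.
Then μ = -120 − (-1.476)·39.73 = -61.37.

μ = -61.37, σ = 39.73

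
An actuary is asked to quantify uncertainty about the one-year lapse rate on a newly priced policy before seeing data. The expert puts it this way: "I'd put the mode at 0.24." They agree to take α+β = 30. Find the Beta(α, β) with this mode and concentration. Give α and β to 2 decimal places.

For α,β > 1 the Beta mode is (α−1)/(α+β−2). With α+β = 30, the mode is (α−1)/28.
Set (α−1)/28 = 0.24 → α = 1 + 0.24·28 = 7.72.
β = 30 − α = 22.28.

α = 7.72, β = 22.28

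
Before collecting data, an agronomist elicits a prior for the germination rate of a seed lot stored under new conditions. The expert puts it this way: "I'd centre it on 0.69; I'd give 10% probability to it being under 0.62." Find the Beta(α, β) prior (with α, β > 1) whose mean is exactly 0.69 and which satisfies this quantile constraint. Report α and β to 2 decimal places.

α ≈ 50.74, β ≈ 22.80

With mean 0.69 fixed, write α = 0.69s, β = 0.31s where s = α+β.
Need P(θ < 0.62) = 0.1 under Beta(0.69s, 0.31s). Normal approximation: (q−m)/√(m(1−m)/s) ≈ z_{0.1} = -1.28, so s ≈ 0.69·0.31·(-1.28)²/(0.62−0.69)² = 71.7.
At s = 71.7: P(θ<0.62) ≈ 0.103. Adjusting to match 0.1 gives s ≈ 73.53.
So α = 0.69·73.53 ≈ 50.74, β = 0.31·73.53 ≈ 22.80.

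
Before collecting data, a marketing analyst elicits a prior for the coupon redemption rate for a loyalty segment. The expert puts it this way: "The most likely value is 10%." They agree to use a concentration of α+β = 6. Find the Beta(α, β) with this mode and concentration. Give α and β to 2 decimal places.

α = 1.40, β = 4.60

For α,β > 1 the Beta mode is (α−1)/(α+β−2). With α+β = 6, the mode is (α−1)/4.
Set (α−1)/4 = 0.1 → α = 1 + 0.1·4 = 1.40.
β = 6 − α = 4.60.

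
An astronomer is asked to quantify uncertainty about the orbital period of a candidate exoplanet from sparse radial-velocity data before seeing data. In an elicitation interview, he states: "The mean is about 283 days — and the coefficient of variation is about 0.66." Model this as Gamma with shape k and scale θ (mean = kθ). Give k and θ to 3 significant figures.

k ≈ 2.3, θ ≈ 123

For Gamma(k, scale θ): mean = kθ, variance = kθ², so CV = 1/√k.
CV = 0.66, hence k = 1/CV² = 2.3.
Then θ = mean/k = 283/2.3 = 123.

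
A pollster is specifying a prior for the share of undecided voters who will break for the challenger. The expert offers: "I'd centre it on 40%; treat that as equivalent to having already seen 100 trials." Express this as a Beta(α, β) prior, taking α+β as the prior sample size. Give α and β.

α = 40, β = 60

Under the effective-sample-size interpretation, Beta(α, β) has prior mean α/(α+β) and prior sample size α+β.
So α+β = 100 and α/(α+β) = 0.4, giving α = 0.4·100 = 40 and β = 100 − 40 = 60.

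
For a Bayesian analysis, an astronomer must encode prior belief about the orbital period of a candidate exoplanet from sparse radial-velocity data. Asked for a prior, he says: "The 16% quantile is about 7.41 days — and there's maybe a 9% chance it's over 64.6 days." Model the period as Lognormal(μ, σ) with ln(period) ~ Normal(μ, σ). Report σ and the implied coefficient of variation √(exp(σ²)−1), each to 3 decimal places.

σ ≈ 0.927, CV ≈ 1.167

If T ~ Lognormal(μ,σ) then ln T ~ Normal(μ,σ), so the p-quantile of ln T is μ + z_p·σ.
ln(7.41) = 2.003 and ln(64.6) = 4.168; z_{0.16} = -0.9945, z_{0.91} = 1.341.
σ = (4.168 − 2.003)/(1.341 − (-0.9945)) = 0.927.
μ = 2.003 − (-0.9945)·0.927 = 2.925.
CV = √(exp(σ²)−1) = √(exp(0.8598)−1) = 1.167.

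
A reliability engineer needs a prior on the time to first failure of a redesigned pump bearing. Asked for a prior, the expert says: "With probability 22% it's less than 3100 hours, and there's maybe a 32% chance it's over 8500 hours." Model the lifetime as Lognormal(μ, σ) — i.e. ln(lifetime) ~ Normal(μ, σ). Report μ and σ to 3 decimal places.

μ ≈ 8.667, σ ≈ 0.814

If T ~ Lognormal(μ,σ) then ln T ~ Normal(μ,σ), so the p-quantile of ln T is μ + z_p·σ.
ln(3100) = 8.039 and ln(8500) = 9.048; z_{0.22} = -0.7722, z_{0.68} = 0.4677.
σ = (9.048 − 8.039)/(0.4677 − (-0.7722)) = 0.814.
μ = 8.039 − (-0.7722)·0.814 = 8.667.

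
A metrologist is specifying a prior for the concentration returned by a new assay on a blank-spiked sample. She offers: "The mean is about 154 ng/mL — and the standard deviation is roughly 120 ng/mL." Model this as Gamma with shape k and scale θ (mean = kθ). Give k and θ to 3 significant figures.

For Gamma(k, scale θ): mean = kθ, variance = kθ², so CV = 1/√k.
CV = SD/mean = 120/154 = 0.7792, hence k = 1/CV² = 1.65.
Then θ = mean/k = 154/1.65 = 93.5.

k ≈ 1.65, θ ≈ 93.5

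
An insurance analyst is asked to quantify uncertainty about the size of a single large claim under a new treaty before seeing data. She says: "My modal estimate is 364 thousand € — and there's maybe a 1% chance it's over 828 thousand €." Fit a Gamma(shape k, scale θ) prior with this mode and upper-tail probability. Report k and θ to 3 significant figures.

Gamma(k,θ) with k>1 has mode (k−1)θ, so θ = 364/(k−1).
Need P(X < 828) = 0.99 with θ tied to k this way. Start at k = 2, θ = 364: P(X<828) ≈ 0.663.
Too low — raise k to concentrate. Iterating converges to k ≈ 8.09.
Then θ = 364/(8.09−1) ≈ 51.3.

k ≈ 8.09, θ ≈ 51.3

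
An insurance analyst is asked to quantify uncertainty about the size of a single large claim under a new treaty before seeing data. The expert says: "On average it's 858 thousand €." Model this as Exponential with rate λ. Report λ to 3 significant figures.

Exponential mean = 1/λ, so λ = 1/858.0 = 0.00117.

λ ≈ 0.00117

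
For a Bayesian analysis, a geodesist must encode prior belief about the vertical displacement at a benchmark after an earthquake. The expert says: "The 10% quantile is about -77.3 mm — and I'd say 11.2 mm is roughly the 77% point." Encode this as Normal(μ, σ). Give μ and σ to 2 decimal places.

μ = -21.16, σ = 43.80

The p-quantile of Normal(μ,σ) is μ + z_p·σ, with z_{0.1} = -1.282 and z_{0.77} = 0.7388.
Eliminate σ: μ = (z₂·x₁ − z₁·x₂)/(z₂ − z₁) = (0.7388·-77.3 − (-1.282)·11.2)/2.02 = -21.16.
Then σ = (x₂ − x₁)/(z₂ − z₁) = (11.2 − -77.3)/2.02 = 43.80.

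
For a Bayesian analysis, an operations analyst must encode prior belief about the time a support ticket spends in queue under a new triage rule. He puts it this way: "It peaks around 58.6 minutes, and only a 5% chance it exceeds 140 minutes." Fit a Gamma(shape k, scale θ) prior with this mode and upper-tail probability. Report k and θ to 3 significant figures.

k ≈ 4.6, θ ≈ 16.3

Gamma(k,θ) with k>1 has mode (k−1)θ, so θ = 58.6/(k−1).
Need P(X < 140) = 0.95 with θ tied to k this way. Start at k = 2, θ = 58.6: P(X<140) ≈ 0.689.
Too low — raise k to concentrate. Iterating converges to k ≈ 4.6.
Then θ = 58.6/(4.6−1) ≈ 16.3.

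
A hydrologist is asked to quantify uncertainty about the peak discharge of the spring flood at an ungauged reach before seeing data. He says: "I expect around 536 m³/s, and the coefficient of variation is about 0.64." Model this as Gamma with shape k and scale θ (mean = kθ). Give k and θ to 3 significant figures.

k ≈ 2.44, θ ≈ 220

For Gamma(k, scale θ): mean = kθ, variance = kθ², so CV = 1/√k.
CV = 0.64, hence k = 1/CV² = 2.44.
Then θ = mean/k = 536/2.44 = 220.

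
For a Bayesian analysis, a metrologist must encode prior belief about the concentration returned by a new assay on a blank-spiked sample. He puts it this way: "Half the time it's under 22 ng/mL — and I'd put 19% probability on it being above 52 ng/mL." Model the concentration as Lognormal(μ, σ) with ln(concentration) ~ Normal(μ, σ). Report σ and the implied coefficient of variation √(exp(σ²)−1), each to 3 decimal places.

σ ≈ 0.980, CV ≈ 1.270

If T ~ Lognormal(μ,σ) then ln T ~ Normal(μ,σ), so the p-quantile of ln T is μ + z_p·σ.
ln(22) = 3.091 and ln(52) = 3.951; z_{0.5} = 0, z_{0.81} = 0.8779.
σ = (3.951 − 3.091)/(0.8779 − (0)) = 0.980.
μ = 3.091 − (0)·0.980 = 3.091.
CV = √(exp(σ²)−1) = √(exp(0.9601)−1) = 1.270.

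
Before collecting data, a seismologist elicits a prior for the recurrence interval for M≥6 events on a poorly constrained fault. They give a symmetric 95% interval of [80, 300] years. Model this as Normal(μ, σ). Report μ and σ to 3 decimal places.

A symmetric 95% interval runs μ ± z·σ with z = 1.96.
Half-width = 110, so σ = 110/1.96 = 56.123.
μ is the interval midpoint, 190.000.

μ = 190.000, σ = 56.123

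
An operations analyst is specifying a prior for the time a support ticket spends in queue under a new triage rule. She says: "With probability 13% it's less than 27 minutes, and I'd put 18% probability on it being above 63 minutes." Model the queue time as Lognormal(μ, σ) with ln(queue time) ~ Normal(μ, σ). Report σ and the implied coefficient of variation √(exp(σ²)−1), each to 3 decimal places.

If T ~ Lognormal(μ,σ) then ln T ~ Normal(μ,σ), so the p-quantile of ln T is μ + z_p·σ.
ln(27) = 3.296 and ln(63) = 4.143; z_{0.13} = -1.126, z_{0.82} = 0.9154.
σ = (4.143 − 3.296)/(0.9154 − (-1.126)) = 0.415.
μ = 3.296 − (-1.126)·0.415 = 3.763.
CV = √(exp(σ²)−1) = √(exp(0.1722)−1) = 0.434.

σ ≈ 0.415, CV ≈ 0.434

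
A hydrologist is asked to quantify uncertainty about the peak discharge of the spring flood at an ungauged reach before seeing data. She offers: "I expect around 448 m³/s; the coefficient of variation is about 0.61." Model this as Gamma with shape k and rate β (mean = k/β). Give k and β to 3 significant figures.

k ≈ 2.69, β ≈ 0.006

For Gamma(k, rate β): mean = k/β, variance = k/β², so CV = 1/√k.
CV = 0.61, hence k = 1/CV² = 2.69.
Then β = k/mean = 2.69/448 = 0.006.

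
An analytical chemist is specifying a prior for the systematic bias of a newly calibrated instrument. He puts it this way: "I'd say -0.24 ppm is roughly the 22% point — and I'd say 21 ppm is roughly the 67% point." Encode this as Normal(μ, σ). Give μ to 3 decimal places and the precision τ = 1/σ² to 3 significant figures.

μ = 13.291, τ = 0.00326

The p-quantile of Normal(μ,σ) is μ + z_p·σ, with z_{0.22} = -0.7722 and z_{0.67} = 0.4399.
Eliminate σ: μ = (z₂·x₁ − z₁·x₂)/(z₂ − z₁) = (0.4399·-0.24 − (-0.7722)·21)/1.212 = 13.291.
Then σ = (x₂ − x₁)/(z₂ − z₁) = (21 − -0.24)/1.212 = 17.523.
Precision τ = 1/σ² = 1/17.52² = 0.00326.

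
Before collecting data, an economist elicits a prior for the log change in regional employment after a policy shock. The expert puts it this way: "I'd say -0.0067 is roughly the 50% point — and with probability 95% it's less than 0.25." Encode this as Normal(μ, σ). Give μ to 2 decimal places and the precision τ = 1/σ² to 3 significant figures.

μ = -0.01, τ = 41.1

For Normal(μ,σ), the p-quantile is μ + z_p·σ. Here z_{0.5} = 0, z_{0.95} = 1.645.
So -0.0067 = μ + 0σ and 0.25 = μ + 1.645σ.
Subtracting: σ = (0.25 − -0.0067)/(1.645 − (0)) = 0.16.
Then μ = -0.0067 − (0)·0.16 = -0.01.
Precision τ = 1/σ² = 1/0.1561² = 41.1.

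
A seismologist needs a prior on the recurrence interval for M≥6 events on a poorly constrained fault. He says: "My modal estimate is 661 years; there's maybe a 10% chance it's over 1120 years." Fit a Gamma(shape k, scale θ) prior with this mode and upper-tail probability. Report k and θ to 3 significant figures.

k ≈ 7.81, θ ≈ 97.1

Gamma(k,θ) with k>1 has mode (k−1)θ, so θ = 661/(k−1).
Need P(X < 1120) = 0.9 with θ tied to k this way. Start at k = 2, θ = 661: P(X<1120) ≈ 0.505.
Too low — raise k to concentrate. Iterating converges to k ≈ 7.81.
Then θ = 661/(7.81−1) ≈ 97.1.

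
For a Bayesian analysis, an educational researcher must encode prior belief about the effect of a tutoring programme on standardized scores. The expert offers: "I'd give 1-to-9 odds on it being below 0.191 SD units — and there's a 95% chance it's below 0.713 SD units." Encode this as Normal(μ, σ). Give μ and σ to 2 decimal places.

For Normal(μ,σ), the p-quantile is μ + z_p·σ. Here z_{0.1} = -1.282, z_{0.95} = 1.645.
So 0.191 = μ − 1.282σ and 0.713 = μ + 1.645σ.
Subtracting: σ = (0.713 − 0.191)/(1.645 − (-1.282)) = 0.18.
Then μ = 0.191 − (-1.282)·0.18 = 0.42.

μ = 0.42, σ = 0.18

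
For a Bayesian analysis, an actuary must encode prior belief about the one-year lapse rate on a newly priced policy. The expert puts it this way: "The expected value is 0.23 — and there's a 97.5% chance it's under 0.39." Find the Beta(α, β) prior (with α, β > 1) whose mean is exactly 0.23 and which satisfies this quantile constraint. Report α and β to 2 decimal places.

α ≈ 7.18, β ≈ 24.03

With mean 0.23 fixed, write α = 0.23s, β = 0.77s where s = α+β.
Need P(θ < 0.39) = 0.975 under Beta(0.23s, 0.77s). Normal approximation: (q−m)/√(m(1−m)/s) ≈ z_{0.975} = 1.96, so s ≈ 0.23·0.77·(1.96)²/(0.39−0.23)² = 26.6.
At s = 26.6: P(θ<0.39) ≈ 0.965. Adjusting to match 0.975 gives s ≈ 31.21.
So α = 0.23·31.21 ≈ 7.18, β = 0.77·31.21 ≈ 24.03.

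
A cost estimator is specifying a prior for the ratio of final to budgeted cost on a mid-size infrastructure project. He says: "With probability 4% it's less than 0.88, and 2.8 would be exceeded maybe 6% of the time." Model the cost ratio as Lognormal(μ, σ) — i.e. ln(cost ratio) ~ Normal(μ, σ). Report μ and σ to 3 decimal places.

If T ~ Lognormal(μ,σ) then ln T ~ Normal(μ,σ), so the p-quantile of ln T is μ + z_p·σ.
ln(0.88) = -0.1278 and ln(2.8) = 1.03; z_{0.04} = -1.751, z_{0.94} = 1.555.
σ = (1.03 − -0.1278)/(1.555 − (-1.751)) = 0.350.
μ = -0.1278 − (-1.751)·0.350 = 0.485.

μ ≈ 0.485, σ ≈ 0.350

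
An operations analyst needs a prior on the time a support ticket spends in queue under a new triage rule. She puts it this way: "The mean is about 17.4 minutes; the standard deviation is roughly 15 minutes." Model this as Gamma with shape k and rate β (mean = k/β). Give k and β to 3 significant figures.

k ≈ 1.35, β ≈ 0.0773

For Gamma(k, rate β): mean = k/β, variance = k/β², so CV = 1/√k.
CV = SD/mean = 15/17.4 = 0.8621, hence k = 1/CV² = 1.35.
Then β = k/mean = 1.35/17.4 = 0.0773.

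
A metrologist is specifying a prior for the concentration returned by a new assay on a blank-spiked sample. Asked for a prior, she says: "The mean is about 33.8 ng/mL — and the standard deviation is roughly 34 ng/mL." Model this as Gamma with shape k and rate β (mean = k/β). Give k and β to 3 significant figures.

k ≈ 0.988, β ≈ 0.0292

For Gamma(k, rate β): mean = k/β, variance = k/β², so CV = 1/√k.
CV = SD/mean = 34/33.8 = 1.006, hence k = 1/CV² = 0.988.
Then β = k/mean = 0.988/33.8 = 0.0292.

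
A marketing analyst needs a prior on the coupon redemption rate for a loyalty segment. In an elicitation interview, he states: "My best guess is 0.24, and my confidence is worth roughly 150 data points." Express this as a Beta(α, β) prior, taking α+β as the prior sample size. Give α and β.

α = 36, β = 114

Under the effective-sample-size interpretation, Beta(α, β) has prior mean α/(α+β) and prior sample size α+β.
So α+β = 150 and α/(α+β) = 0.24, giving α = 0.24·150 = 36 and β = 150 − 36 = 114.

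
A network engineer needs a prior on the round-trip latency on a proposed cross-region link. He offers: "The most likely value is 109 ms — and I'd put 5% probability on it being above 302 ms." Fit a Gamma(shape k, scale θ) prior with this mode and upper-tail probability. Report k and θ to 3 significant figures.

Gamma(k,θ) with k>1 has mode (k−1)θ, so θ = 109/(k−1).
Need P(X < 302) = 0.95 with θ tied to k this way. Start at k = 2, θ = 109: P(X<302) ≈ 0.764.
Too low — raise k to concentrate. Iterating converges to k ≈ 3.58.
Then θ = 109/(3.58−1) ≈ 42.2.

k ≈ 3.58, θ ≈ 42.2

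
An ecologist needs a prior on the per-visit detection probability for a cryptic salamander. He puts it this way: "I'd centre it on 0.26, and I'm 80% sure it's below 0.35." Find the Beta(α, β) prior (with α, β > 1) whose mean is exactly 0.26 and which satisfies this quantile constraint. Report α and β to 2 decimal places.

With mean 0.26 fixed, write α = 0.26s, β = 0.74s where s = α+β.
Need P(θ < 0.35) = 0.8 under Beta(0.26s, 0.74s). Normal approximation: (q−m)/√(m(1−m)/s) ≈ z_{0.8} = 0.842, so s ≈ 0.26·0.74·(0.842)²/(0.35−0.26)² = 16.8.
At s = 16.8: P(θ<0.35) ≈ 0.808. Adjusting to match 0.8 gives s ≈ 15.54.
So α = 0.26·15.54 ≈ 4.04, β = 0.74·15.54 ≈ 11.50.

α ≈ 4.04, β ≈ 11.50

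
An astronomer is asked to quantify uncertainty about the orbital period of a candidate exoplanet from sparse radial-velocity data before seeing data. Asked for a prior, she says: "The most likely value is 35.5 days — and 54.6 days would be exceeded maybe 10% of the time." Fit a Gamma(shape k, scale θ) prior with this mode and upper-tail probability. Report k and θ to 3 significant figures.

k ≈ 11.1, θ ≈ 3.52

Gamma(k,θ) with k>1 has mode (k−1)θ, so θ = 35.5/(k−1).
Need P(X < 54.6) = 0.9 with θ tied to k this way. Start at k = 2, θ = 35.5: P(X<54.6) ≈ 0.455.
Too low — raise k to concentrate. Iterating converges to k ≈ 11.1.
Then θ = 35.5/(11.1−1) ≈ 3.52.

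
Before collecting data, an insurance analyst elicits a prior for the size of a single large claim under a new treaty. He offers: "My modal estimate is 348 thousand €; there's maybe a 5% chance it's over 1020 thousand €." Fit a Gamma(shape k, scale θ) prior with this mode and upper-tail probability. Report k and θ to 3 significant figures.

Gamma(k,θ) with k>1 has mode (k−1)θ, so θ = 348/(k−1).
Need P(X < 1020) = 0.95 with θ tied to k this way. Start at k = 2, θ = 348: P(X<1020) ≈ 0.790.
Too low — raise k to concentrate. Iterating converges to k ≈ 3.3.
Then θ = 348/(3.3−1) ≈ 151.

k ≈ 3.3, θ ≈ 151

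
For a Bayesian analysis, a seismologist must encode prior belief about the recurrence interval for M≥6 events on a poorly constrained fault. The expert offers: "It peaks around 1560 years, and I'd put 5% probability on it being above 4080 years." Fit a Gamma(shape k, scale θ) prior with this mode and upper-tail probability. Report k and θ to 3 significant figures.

k ≈ 3.92, θ ≈ 534

Gamma(k,θ) with k>1 has mode (k−1)θ, so θ = 1560/(k−1).
Need P(X < 4080) = 0.95 with θ tied to k this way. Start at k = 2, θ = 1560: P(X<4080) ≈ 0.736.
Too low — raise k to concentrate. Iterating converges to k ≈ 3.92.
Then θ = 1560/(3.92−1) ≈ 534.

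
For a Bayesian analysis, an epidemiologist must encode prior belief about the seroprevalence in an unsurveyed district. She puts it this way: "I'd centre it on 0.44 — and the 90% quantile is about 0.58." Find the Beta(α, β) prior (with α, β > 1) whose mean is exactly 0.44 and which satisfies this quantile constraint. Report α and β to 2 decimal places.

With mean 0.44 fixed, write α = 0.44s, β = 0.56s where s = α+β.
Need P(θ < 0.58) = 0.9 under Beta(0.44s, 0.56s). Normal approximation: (q−m)/√(m(1−m)/s) ≈ z_{0.9} = 1.28, so s ≈ 0.44·0.56·(1.28)²/(0.58−0.44)² = 20.6.
At s = 20.6: P(θ<0.58) ≈ 0.900. Adjusting to match 0.9 gives s ≈ 20.68.
So α = 0.44·20.68 ≈ 9.10, β = 0.56·20.68 ≈ 11.58.

α ≈ 9.10, β ≈ 11.58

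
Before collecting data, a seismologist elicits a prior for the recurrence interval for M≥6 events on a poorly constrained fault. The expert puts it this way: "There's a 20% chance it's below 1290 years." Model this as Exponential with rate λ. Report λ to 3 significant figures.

λ ≈ 0.000173

P(T < 1290.0) = 1 − e^(−λ·1290.0) = 0.2, so λ = −ln(1−0.2)/1290.0 = −ln(0.8)/1290.0 = 0.000173.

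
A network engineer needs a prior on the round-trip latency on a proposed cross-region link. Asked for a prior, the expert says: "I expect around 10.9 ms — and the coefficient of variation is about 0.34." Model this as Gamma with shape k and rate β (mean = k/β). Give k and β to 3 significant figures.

k ≈ 8.65, β ≈ 0.794

For Gamma(k, rate β): mean = k/β, variance = k/β², so CV = 1/√k.
CV = 0.34, hence k = 1/CV² = 8.65.
Then β = k/mean = 8.65/10.9 = 0.794.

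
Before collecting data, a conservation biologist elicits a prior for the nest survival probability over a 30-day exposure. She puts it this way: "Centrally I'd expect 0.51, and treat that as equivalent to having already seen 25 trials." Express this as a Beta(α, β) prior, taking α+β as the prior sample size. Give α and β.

α = 12.75, β = 12.25

Under the effective-sample-size interpretation, Beta(α, β) has prior mean α/(α+β) and prior sample size α+β.
So α+β = 25 and α/(α+β) = 0.51, giving α = 0.51·25 = 12.75 and β = 25 − 12.75 = 12.25.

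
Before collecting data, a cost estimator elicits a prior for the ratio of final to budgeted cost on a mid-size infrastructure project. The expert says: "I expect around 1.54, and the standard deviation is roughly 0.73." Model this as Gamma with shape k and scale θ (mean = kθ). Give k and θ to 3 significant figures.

k ≈ 4.45, θ ≈ 0.346

For Gamma(k, scale θ): mean = kθ, variance = kθ², so CV = 1/√k.
CV = SD/mean = 0.73/1.54 = 0.474, hence k = 1/CV² = 4.45.
Then θ = mean/k = 1.54/4.45 = 0.346.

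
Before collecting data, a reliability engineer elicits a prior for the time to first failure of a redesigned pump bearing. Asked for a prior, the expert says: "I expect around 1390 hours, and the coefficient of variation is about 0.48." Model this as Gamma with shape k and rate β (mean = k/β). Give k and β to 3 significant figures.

For Gamma(k, rate β): mean = k/β, variance = k/β², so CV = 1/√k.
CV = 0.48, hence k = 1/CV² = 4.34.
Then β = k/mean = 4.34/1390 = 0.00312.

k ≈ 4.34, β ≈ 0.00312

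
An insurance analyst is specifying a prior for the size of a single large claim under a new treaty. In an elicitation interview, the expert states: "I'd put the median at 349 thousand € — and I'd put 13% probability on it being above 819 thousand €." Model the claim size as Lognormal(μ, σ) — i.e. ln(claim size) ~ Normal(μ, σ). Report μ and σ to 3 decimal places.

If T ~ Lognormal(μ,σ) then ln T ~ Normal(μ,σ), so the p-quantile of ln T is μ + z_p·σ.
ln(349) = 5.855 and ln(819) = 6.708; z_{0.5} = 0, z_{0.87} = 1.126.
σ = (6.708 − 5.855)/(1.126 − (0)) = 0.757.
μ = 5.855 − (0)·0.757 = 5.855.

μ ≈ 5.855, σ ≈ 0.757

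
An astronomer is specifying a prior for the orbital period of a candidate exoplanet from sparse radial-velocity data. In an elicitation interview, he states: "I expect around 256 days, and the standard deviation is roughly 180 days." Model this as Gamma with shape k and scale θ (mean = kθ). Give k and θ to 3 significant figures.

k ≈ 2.02, θ ≈ 127

For Gamma(k, scale θ): mean = kθ, variance = kθ², so CV = 1/√k.
CV = SD/mean = 180/256 = 0.7031, hence k = 1/CV² = 2.02.
Then θ = mean/k = 256/2.02 = 127.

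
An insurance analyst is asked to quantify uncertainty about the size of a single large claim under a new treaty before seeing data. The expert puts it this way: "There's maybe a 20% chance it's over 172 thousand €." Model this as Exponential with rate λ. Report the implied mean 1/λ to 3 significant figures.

P(T > 172.0) = e^(−λ·172.0) = 0.2, so λ = −ln(0.2)/172.0 = 0.00936.
Mean = 1/λ = 107 thousand €.

mean ≈ 107 thousand €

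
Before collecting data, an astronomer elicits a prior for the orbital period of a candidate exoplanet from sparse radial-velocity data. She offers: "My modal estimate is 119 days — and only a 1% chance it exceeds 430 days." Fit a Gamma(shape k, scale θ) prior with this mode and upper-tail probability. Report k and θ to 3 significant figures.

k ≈ 3.6, θ ≈ 45.7

Gamma(k,θ) with k>1 has mode (k−1)θ, so θ = 119/(k−1).
Need P(X < 430) = 0.99 with θ tied to k this way. Start at k = 2, θ = 119: P(X<430) ≈ 0.876.
Too low — raise k to concentrate. Iterating converges to k ≈ 3.6.
Then θ = 119/(3.6−1) ≈ 45.7.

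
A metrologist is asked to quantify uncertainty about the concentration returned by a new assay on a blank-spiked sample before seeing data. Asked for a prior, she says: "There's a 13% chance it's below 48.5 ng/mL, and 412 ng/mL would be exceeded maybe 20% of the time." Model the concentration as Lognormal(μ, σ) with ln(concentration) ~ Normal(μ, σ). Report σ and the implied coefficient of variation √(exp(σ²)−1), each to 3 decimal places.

If T ~ Lognormal(μ,σ) then ln T ~ Normal(μ,σ), so the p-quantile of ln T is μ + z_p·σ.
ln(48.5) = 3.882 and ln(412) = 6.021; z_{0.13} = -1.126, z_{0.8} = 0.8416.
σ = (6.021 − 3.882)/(0.8416 − (-1.126)) = 1.087.
μ = 3.882 − (-1.126)·1.087 = 5.106.
CV = √(exp(σ²)−1) = √(exp(1.1818)−1) = 1.503.

σ ≈ 1.087, CV ≈ 1.503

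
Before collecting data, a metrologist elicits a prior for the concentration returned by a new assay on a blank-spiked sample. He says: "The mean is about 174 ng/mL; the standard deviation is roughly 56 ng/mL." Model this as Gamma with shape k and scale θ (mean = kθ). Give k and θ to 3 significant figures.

For Gamma(k, scale θ): mean = kθ, variance = kθ², so CV = 1/√k.
CV = SD/mean = 56/174 = 0.3218, hence k = 1/CV² = 9.65.
Then θ = mean/k = 174/9.65 = 18.

k ≈ 9.65, θ ≈ 18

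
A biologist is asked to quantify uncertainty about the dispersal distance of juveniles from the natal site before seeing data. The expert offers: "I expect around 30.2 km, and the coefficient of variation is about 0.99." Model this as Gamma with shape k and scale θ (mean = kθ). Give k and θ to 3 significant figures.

For Gamma(k, scale θ): mean = kθ, variance = kθ², so CV = 1/√k.
CV = 0.99, hence k = 1/CV² = 1.02.
Then θ = mean/k = 30.2/1.02 = 29.6.

k ≈ 1.02, θ ≈ 29.6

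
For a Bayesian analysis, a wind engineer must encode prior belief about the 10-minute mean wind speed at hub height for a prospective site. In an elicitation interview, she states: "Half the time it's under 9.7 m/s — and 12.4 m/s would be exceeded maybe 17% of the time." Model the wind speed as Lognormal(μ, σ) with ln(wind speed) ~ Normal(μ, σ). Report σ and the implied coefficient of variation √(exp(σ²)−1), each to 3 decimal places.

If T ~ Lognormal(μ,σ) then ln T ~ Normal(μ,σ), so the p-quantile of ln T is μ + z_p·σ.
ln(9.7) = 2.272 and ln(12.4) = 2.518; z_{0.5} = 0, z_{0.83} = 0.9542.
σ = (2.518 − 2.272)/(0.9542 − (0)) = 0.257.
μ = 2.272 − (0)·0.257 = 2.272.
CV = √(exp(σ²)−1) = √(exp(0.0662)−1) = 0.262.

σ ≈ 0.257, CV ≈ 0.262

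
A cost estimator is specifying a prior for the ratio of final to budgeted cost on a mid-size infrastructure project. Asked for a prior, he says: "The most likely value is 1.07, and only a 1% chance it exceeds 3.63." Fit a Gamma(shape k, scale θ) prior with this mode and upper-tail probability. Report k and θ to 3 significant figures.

Gamma(k,θ) with k>1 has mode (k−1)θ, so θ = 1.07/(k−1).
Need P(X < 3.63) = 0.99 with θ tied to k this way. Start at k = 2, θ = 1.07: P(X<3.63) ≈ 0.852.
Too low — raise k to concentrate. Iterating converges to k ≈ 3.93.
Then θ = 1.07/(3.93−1) ≈ 0.366.

k ≈ 3.93, θ ≈ 0.366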